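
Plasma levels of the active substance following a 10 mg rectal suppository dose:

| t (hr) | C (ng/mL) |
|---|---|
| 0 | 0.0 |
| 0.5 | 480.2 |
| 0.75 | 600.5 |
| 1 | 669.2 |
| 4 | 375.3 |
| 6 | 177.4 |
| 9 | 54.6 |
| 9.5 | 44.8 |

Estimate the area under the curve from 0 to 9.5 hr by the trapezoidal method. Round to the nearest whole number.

AUC = 2906 ng/mL·hr

Trapezoidal AUC_0→9.5:
  [0→0.5]: (0.0+480.2)/2 × 0.5 = 120.05
  [0.5→0.75]: (480.2+600.5)/2 × 0.25 = 135.0875
  [0.75→1]: (600.5+669.2)/2 × 0.25 = 158.7125
  [1→4]: (669.2+375.3)/2 × 3 = 1566.75
  [4→6]: (375.3+177.4)/2 × 2 = 552.7
  [6→9]: (177.4+54.6)/2 × 3 = 348.0
  [9→9.5]: (54.6+44.8)/2 × 0.5 = 24.85
  Sum = 2906.15 ng/mL·hr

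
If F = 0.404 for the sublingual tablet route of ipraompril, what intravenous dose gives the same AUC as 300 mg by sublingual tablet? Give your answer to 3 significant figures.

D_iv = 121 mg

Systemic exposure from an extravascular dose = F × D_ev, so the equivalent IV dose is F × D_ev.
D_iv = F × D_ev = 0.404 × 300 = 121.2 mg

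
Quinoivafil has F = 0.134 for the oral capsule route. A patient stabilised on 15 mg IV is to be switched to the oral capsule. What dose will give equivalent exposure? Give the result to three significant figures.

D_oral = 112 mg

For equal systemic exposure: F × D_ev = D_iv
D_ev = D_iv / F = 15 / 0.134 = 111.94 mg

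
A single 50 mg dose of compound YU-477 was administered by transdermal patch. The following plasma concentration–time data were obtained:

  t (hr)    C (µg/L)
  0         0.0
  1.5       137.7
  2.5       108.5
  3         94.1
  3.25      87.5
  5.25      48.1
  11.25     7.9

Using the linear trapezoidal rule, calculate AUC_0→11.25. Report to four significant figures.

Trapezoidal AUC_0→11.25:
  [0→1.5]: (0.0+137.7)/2 × 1.5 = 103.275
  [1.5→2.5]: (137.7+108.5)/2 × 1 = 123.1
  [2.5→3]: (108.5+94.1)/2 × 0.5 = 50.65
  [3→3.25]: (94.1+87.5)/2 × 0.25 = 22.7
  [3.25→5.25]: (87.5+48.1)/2 × 2 = 135.6
  [5.25→11.25]: (48.1+7.9)/2 × 6 = 168.0
  Sum = 603.325 µg/L·hr

AUC = 603.3 µg/L·hr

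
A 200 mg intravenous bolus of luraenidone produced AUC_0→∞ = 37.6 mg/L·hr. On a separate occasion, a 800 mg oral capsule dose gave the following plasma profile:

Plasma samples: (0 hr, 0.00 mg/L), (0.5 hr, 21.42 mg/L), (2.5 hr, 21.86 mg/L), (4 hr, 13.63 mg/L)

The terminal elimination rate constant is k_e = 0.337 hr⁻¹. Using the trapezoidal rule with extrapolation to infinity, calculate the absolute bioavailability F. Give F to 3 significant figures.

Trapezoidal AUC_0→4 (oral capsule):
  [0→0.5]: (0.00+21.42)/2 × 0.5 = 5.355
  [0.5→2.5]: (21.42+21.86)/2 × 2 = 43.28
  [2.5→4]: (21.86+13.63)/2 × 1.5 = 26.6175
  Sum = 75.2525 mg/L·hr
Tail: C_last/k_e = 13.63/0.337 = 40.445
AUC_0→∞ (oral capsule) = 75.2525 + 40.445 = 115.6975 mg/L·hr
F = (AUC_ev/D_ev)/(AUC_iv/D_iv) = (115.6975/800)/(37.6/200) = 0.144622/0.188 = 0.7693

F = 0.769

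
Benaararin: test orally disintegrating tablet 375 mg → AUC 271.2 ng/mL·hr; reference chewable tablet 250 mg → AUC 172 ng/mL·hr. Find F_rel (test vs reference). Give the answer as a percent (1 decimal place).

F_rel = (AUC_test/D_test) / (AUC_ref/D_ref)
      = (271.2/375) / (172/250)
      = 0.7232 / 0.688 = 1.0512 = 105.12%

F_rel = 105.1%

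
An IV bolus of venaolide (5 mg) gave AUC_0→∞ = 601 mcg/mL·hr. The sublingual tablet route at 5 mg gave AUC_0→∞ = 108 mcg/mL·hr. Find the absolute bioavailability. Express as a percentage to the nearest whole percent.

F = 18%

F = (AUC_ev / D_ev) / (AUC_iv / D_iv)
  = (108/5) / (601/5)
  = 21.6 / 120.2 = 0.1797
  = 17.97%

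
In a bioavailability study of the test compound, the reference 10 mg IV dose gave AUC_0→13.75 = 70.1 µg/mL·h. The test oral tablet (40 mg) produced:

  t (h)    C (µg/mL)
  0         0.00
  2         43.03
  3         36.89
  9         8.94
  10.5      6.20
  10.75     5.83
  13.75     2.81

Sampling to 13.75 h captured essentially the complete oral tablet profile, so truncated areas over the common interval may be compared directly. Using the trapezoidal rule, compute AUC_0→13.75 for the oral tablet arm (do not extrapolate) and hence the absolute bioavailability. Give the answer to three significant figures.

Trapezoidal AUC_0→13.75 (oral tablet):
  [0→2]: (0.00+43.03)/2 × 2 = 43.03
  [2→3]: (43.03+36.89)/2 × 1 = 39.96
  [3→9]: (36.89+8.94)/2 × 6 = 137.49
  [9→10.5]: (8.94+6.20)/2 × 1.5 = 11.355
  [10.5→10.75]: (6.20+5.83)/2 × 0.25 = 1.50375
  [10.75→13.75]: (5.83+2.81)/2 × 3 = 12.96
  Sum = 246.29875 µg/mL·h
F = (AUC_ev/D_ev)/(AUC_iv/D_iv) = (246.29875/40)/(70.1/10) = 6.15747/7.01 = 0.8784

F = 0.878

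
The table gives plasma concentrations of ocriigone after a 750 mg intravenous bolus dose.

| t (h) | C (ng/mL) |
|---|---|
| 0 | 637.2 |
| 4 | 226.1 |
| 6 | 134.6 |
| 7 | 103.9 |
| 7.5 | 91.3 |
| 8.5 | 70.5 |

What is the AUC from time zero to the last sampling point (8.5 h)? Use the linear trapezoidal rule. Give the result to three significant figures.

Trapezoidal AUC_0→8.5:
  [0→4]: (637.2+226.1)/2 × 4 = 1726.6
  [4→6]: (226.1+134.6)/2 × 2 = 360.7
  [6→7]: (134.6+103.9)/2 × 1 = 119.25
  [7→7.5]: (103.9+91.3)/2 × 0.5 = 48.8
  [7.5→8.5]: (91.3+70.5)/2 × 1 = 80.9
  Sum = 2336.25 ng/mL·h

AUC = 2340 ng/mL·h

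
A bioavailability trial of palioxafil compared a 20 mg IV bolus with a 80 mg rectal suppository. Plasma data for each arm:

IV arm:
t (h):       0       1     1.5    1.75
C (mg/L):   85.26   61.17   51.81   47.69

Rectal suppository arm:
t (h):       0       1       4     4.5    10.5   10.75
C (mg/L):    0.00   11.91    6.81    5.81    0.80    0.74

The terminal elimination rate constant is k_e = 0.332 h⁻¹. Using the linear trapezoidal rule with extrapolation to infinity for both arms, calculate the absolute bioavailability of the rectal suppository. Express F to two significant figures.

Trapezoidal AUC_0→1.75 (IV):
  [0→1]: (85.26+61.17)/2 × 1 = 73.215
  [1→1.5]: (61.17+51.81)/2 × 0.5 = 28.245
  [1.5→1.75]: (51.81+47.69)/2 × 0.25 = 12.4375
  Sum = 113.8975 mg/L·h
IV tail: 47.69/0.332 = 143.645; AUC_iv,0→∞ = 113.8975 + 143.645 = 257.5425 mg/L·h
Trapezoidal AUC_0→10.75 (rectal suppository):
  [0→1]: (0.00+11.91)/2 × 1 = 5.955
  [1→4]: (11.91+6.81)/2 × 3 = 28.08
  [4→4.5]: (6.81+5.81)/2 × 0.5 = 3.155
  [4.5→10.5]: (5.81+0.80)/2 × 6 = 19.83
  [10.5→10.75]: (0.80+0.74)/2 × 0.25 = 0.1925
  Sum = 57.2125 mg/L·h
rectal suppository tail: 0.74/0.332 = 2.229; AUC_ev,0→∞ = 57.2125 + 2.229 = 59.4415 mg/L·h
F = (AUC_ev/D_ev)/(AUC_iv/D_iv) = (59.4415/80)/(257.5425/20) = 0.74301875/12.877125 = 0.0577

F = 0.058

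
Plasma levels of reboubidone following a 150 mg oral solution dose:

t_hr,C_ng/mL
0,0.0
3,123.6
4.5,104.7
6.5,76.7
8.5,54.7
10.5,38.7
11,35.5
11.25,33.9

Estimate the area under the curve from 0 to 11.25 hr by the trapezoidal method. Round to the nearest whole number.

Trapezoidal AUC_0→11.25:
  [0→3]: (0.0+123.6)/2 × 3 = 185.4
  [3→4.5]: (123.6+104.7)/2 × 1.5 = 171.225
  [4.5→6.5]: (104.7+76.7)/2 × 2 = 181.4
  [6.5→8.5]: (76.7+54.7)/2 × 2 = 131.4
  [8.5→10.5]: (54.7+38.7)/2 × 2 = 93.4
  [10.5→11]: (38.7+35.5)/2 × 0.5 = 18.55
  [11→11.25]: (35.5+33.9)/2 × 0.25 = 8.675
  Sum = 790.05 ng/mL·hr

AUC = 790 ng/mL·hr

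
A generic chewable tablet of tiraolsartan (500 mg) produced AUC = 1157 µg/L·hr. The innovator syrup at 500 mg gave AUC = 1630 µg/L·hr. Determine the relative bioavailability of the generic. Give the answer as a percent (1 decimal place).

F_rel = 71.0%

F_rel = (AUC_test/D_test) / (AUC_ref/D_ref)
      = (1157/500) / (1630/500)
      = 2.314 / 3.26 = 0.7098 = 70.98%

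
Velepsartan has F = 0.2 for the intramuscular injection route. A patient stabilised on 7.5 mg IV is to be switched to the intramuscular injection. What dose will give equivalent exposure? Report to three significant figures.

D_intramuscular = 37.5 mg

For equal systemic exposure: F × D_ev = D_iv
D_ev = D_iv / F = 7.5 / 0.2 = 37.5 mg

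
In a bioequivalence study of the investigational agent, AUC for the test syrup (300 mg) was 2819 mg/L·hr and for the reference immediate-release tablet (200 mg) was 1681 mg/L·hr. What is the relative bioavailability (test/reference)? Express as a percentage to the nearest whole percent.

F_rel = (AUC_test/D_test) / (AUC_ref/D_ref)
      = (2819/300) / (1681/200)
      = 9.39667 / 8.405 = 1.1180 = 111.80%

F_rel = 112%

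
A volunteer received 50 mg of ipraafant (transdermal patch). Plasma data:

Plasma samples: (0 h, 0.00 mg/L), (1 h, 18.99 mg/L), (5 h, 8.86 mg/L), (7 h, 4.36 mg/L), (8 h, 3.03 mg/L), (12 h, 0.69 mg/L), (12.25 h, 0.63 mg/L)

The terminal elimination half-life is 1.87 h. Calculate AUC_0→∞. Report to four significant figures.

Trapezoidal AUC_0→12.25:
  [0→1]: (0.00+18.99)/2 × 1 = 9.495
  [1→5]: (18.99+8.86)/2 × 4 = 55.7
  [5→7]: (8.86+4.36)/2 × 2 = 13.22
  [7→8]: (4.36+3.03)/2 × 1 = 3.695
  [8→12]: (3.03+0.69)/2 × 4 = 7.44
  [12→12.25]: (0.69+0.63)/2 × 0.25 = 0.165
  Sum = 89.715 mg/L·h
k_e = ln2 / t½ = 0.693147 / 1.87 = 0.3707 h^-1
Extrapolated tail: C_last / k_e = 0.63 / 0.3707 = 1.699
AUC_0→∞ = 89.715 + 1.699 = 91.414 mg/L·h

AUC = 91.41 mg/L·h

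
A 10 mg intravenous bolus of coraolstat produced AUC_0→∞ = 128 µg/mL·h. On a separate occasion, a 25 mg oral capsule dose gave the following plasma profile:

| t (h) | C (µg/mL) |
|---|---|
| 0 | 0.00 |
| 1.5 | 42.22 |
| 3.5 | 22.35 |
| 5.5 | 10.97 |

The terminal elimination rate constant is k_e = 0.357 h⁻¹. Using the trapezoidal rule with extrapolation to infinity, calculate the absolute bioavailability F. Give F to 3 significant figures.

Trapezoidal AUC_0→5.5 (oral capsule):
  [0→1.5]: (0.00+42.22)/2 × 1.5 = 31.665
  [1.5→3.5]: (42.22+22.35)/2 × 2 = 64.57
  [3.5→5.5]: (22.35+10.97)/2 × 2 = 33.32
  Sum = 129.555 µg/mL·h
Tail: C_last/k_e = 10.97/0.357 = 30.728
AUC_0→∞ (oral capsule) = 129.555 + 30.728 = 160.283 µg/mL·h
F = (AUC_ev/D_ev)/(AUC_iv/D_iv) = (160.283/25)/(128/10) = 6.41132/12.8 = 0.5009

F = 0.501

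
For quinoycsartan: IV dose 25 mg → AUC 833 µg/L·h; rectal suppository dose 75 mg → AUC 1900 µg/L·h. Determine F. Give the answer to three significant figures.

F = (AUC_ev / D_ev) / (AUC_iv / D_iv)
  = (1900/75) / (833/25)
  = 25.3333 / 33.32 = 0.7603

F = 0.760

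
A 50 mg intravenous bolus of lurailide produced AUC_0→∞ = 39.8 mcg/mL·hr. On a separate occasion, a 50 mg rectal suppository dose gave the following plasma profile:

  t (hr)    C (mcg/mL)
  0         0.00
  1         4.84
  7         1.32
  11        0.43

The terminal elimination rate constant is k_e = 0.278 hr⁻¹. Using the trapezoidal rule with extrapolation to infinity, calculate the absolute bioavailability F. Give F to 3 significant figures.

F = 0.652

Trapezoidal AUC_0→11 (rectal suppository):
  [0→1]: (0.00+4.84)/2 × 1 = 2.42
  [1→7]: (4.84+1.32)/2 × 6 = 18.48
  [7→11]: (1.32+0.43)/2 × 4 = 3.5
  Sum = 24.4 mcg/mL·hr
Tail: C_last/k_e = 0.43/0.278 = 1.547
AUC_0→∞ (rectal suppository) = 24.4 + 1.547 = 25.947 mcg/mL·hr
F = (AUC_ev/D_ev)/(AUC_iv/D_iv) = (25.947/50)/(39.8/50) = 0.51894/0.796 = 0.6519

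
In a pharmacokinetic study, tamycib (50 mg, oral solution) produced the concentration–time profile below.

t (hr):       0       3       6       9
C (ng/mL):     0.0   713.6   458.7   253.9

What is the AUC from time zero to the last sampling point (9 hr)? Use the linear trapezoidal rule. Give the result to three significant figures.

AUC = 3900 ng/mL·hr

Trapezoidal AUC_0→9:
  [0→3]: (0.0+713.6)/2 × 3 = 1070.4
  [3→6]: (713.6+458.7)/2 × 3 = 1758.45
  [6→9]: (458.7+253.9)/2 × 3 = 1068.9
  Sum = 3897.75 ng/mL·hr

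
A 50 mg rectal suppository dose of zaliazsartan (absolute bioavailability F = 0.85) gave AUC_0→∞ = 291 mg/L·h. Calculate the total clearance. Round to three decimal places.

CL = 0.146 L/h

CL = F × Dose / AUC_0→∞
   = 0.85 × 50 / 291 = 0.146048 L/h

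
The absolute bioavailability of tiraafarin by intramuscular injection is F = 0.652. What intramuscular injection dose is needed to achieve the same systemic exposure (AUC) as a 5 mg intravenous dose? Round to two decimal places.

For equal systemic exposure: F × D_ev = D_iv
D_ev = D_iv / F = 5 / 0.652 = 7.66871 mg

D_intramuscular = 7.67 mg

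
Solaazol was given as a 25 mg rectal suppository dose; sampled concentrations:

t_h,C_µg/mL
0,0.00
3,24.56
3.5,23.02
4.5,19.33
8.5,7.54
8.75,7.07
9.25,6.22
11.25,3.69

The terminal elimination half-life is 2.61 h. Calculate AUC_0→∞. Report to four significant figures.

Trapezoidal AUC_0→11.25:
  [0→3]: (0.00+24.56)/2 × 3 = 36.84
  [3→3.5]: (24.56+23.02)/2 × 0.5 = 11.895
  [3.5→4.5]: (23.02+19.33)/2 × 1 = 21.175
  [4.5→8.5]: (19.33+7.54)/2 × 4 = 53.74
  [8.5→8.75]: (7.54+7.07)/2 × 0.25 = 1.82625
  [8.75→9.25]: (7.07+6.22)/2 × 0.5 = 3.3225
  [9.25→11.25]: (6.22+3.69)/2 × 2 = 9.91
  Sum = 138.70875 µg/mL·h
k_e = ln2 / t½ = 0.693147 / 2.61 = 0.2656 h^-1
Extrapolated tail: C_last / k_e = 3.69 / 0.2656 = 13.893
AUC_0→∞ = 138.70875 + 13.893 = 152.60175 µg/mL·h

AUC = 152.6 µg/mL·h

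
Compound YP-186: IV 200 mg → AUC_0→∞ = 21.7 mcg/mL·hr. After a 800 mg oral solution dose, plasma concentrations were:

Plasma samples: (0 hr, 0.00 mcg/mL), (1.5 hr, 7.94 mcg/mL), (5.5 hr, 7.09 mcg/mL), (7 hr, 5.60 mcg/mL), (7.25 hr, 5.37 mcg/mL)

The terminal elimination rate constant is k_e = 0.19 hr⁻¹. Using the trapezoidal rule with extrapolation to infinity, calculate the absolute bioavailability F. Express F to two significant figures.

F = 0.87

Trapezoidal AUC_0→7.25 (oral solution):
  [0→1.5]: (0.00+7.94)/2 × 1.5 = 5.955
  [1.5→5.5]: (7.94+7.09)/2 × 4 = 30.06
  [5.5→7]: (7.09+5.60)/2 × 1.5 = 9.5175
  [7→7.25]: (5.60+5.37)/2 × 0.25 = 1.37125
  Sum = 46.90375 mcg/mL·hr
Tail: C_last/k_e = 5.37/0.19 = 28.263
AUC_0→∞ (oral solution) = 46.90375 + 28.263 = 75.16675 mcg/mL·hr
F = (AUC_ev/D_ev)/(AUC_iv/D_iv) = (75.16675/800)/(21.7/200) = 0.0939584/0.1085 = 0.8660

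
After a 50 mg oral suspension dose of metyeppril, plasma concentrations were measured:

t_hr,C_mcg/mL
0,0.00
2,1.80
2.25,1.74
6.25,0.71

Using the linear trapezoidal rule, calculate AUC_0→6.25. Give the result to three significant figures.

AUC = 7.14 mcg/mL·hr

Trapezoidal AUC_0→6.25:
  [0→2]: (0.00+1.80)/2 × 2 = 1.8
  [2→2.25]: (1.80+1.74)/2 × 0.25 = 0.4425
  [2.25→6.25]: (1.74+0.71)/2 × 4 = 4.9
  Sum = 7.1425 mcg/mL·hr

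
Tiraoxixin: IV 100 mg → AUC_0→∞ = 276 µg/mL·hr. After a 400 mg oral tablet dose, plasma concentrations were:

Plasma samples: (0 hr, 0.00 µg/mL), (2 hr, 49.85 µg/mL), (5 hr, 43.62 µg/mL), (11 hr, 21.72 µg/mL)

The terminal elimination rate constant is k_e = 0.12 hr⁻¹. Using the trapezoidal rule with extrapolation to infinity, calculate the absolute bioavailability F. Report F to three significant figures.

Trapezoidal AUC_0→11 (oral tablet):
  [0→2]: (0.00+49.85)/2 × 2 = 49.85
  [2→5]: (49.85+43.62)/2 × 3 = 140.205
  [5→11]: (43.62+21.72)/2 × 6 = 196.02
  Sum = 386.075 µg/mL·hr
Tail: C_last/k_e = 21.72/0.12 = 181.000
AUC_0→∞ (oral tablet) = 386.075 + 181.000 = 567.075 µg/mL·hr
F = (AUC_ev/D_ev)/(AUC_iv/D_iv) = (567.075/400)/(276/100) = 1.4176875/2.76 = 0.5137

F = 0.514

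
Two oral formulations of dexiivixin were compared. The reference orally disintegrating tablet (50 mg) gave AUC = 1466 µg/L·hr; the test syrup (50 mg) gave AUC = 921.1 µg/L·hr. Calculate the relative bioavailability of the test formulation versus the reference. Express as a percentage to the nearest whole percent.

F_rel = 63%

F_rel = (AUC_test/D_test) / (AUC_ref/D_ref)
      = (921.1/50) / (1466/50)
      = 18.422 / 29.32 = 0.6283 = 62.83%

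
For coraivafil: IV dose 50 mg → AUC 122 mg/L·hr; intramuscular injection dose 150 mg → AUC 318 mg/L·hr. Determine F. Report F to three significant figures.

F = (AUC_ev / D_ev) / (AUC_iv / D_iv)
  = (318/150) / (122/50)
  = 2.12 / 2.44 = 0.8689

F = 0.869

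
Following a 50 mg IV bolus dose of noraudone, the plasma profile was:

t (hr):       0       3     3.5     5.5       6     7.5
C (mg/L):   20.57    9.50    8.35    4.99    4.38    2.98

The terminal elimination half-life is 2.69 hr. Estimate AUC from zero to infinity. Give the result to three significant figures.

Trapezoidal AUC_0→7.5:
  [0→3]: (20.57+9.50)/2 × 3 = 45.105
  [3→3.5]: (9.50+8.35)/2 × 0.5 = 4.4625
  [3.5→5.5]: (8.35+4.99)/2 × 2 = 13.34
  [5.5→6]: (4.99+4.38)/2 × 0.5 = 2.3425
  [6→7.5]: (4.38+2.98)/2 × 1.5 = 5.52
  Sum = 70.77 mg/L·hr
k_e = ln2 / t½ = 0.693147 / 2.69 = 0.2577 hr^-1
Extrapolated tail: C_last / k_e = 2.98 / 0.2577 = 11.564
AUC_0→∞ = 70.77 + 11.564 = 82.334 mg/L·hr

AUC = 82.3 mg/L·hr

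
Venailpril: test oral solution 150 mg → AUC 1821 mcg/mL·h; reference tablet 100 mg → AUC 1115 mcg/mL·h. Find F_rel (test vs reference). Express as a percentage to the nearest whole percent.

F_rel = (AUC_test/D_test) / (AUC_ref/D_ref)
      = (1821/150) / (1115/100)
      = 12.14 / 11.15 = 1.0888 = 108.88%

F_rel = 109%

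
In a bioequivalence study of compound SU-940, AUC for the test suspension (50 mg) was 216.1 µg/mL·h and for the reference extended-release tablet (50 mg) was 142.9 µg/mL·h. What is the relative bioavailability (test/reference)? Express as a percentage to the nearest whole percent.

F_rel = 151%

F_rel = (AUC_test/D_test) / (AUC_ref/D_ref)
      = (216.1/50) / (142.9/50)
      = 4.322 / 2.858 = 1.5122 = 151.22%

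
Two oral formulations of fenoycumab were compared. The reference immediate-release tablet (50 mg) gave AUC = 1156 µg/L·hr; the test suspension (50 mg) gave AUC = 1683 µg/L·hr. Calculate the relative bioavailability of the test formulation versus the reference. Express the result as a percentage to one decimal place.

F_rel = (AUC_test/D_test) / (AUC_ref/D_ref)
      = (1683/50) / (1156/50)
      = 33.66 / 23.12 = 1.4559 = 145.59%

F_rel = 145.6%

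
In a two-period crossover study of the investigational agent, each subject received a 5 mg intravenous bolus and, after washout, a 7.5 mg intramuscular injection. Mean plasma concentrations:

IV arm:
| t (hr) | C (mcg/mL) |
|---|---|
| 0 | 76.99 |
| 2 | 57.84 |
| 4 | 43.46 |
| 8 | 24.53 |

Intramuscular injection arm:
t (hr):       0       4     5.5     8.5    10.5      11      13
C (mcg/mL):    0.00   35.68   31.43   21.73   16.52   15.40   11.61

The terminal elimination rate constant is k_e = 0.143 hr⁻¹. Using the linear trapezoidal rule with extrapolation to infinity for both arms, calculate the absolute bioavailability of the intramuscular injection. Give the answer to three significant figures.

F = 0.436

Trapezoidal AUC_0→8 (IV):
  [0→2]: (76.99+57.84)/2 × 2 = 134.83
  [2→4]: (57.84+43.46)/2 × 2 = 101.3
  [4→8]: (43.46+24.53)/2 × 4 = 135.98
  Sum = 372.11 mcg/mL·hr
IV tail: 24.53/0.143 = 171.538; AUC_iv,0→∞ = 372.11 + 171.538 = 543.648 mcg/mL·hr
Trapezoidal AUC_0→13 (intramuscular injection):
  [0→4]: (0.00+35.68)/2 × 4 = 71.36
  [4→5.5]: (35.68+31.43)/2 × 1.5 = 50.3325
  [5.5→8.5]: (31.43+21.73)/2 × 3 = 79.74
  [8.5→10.5]: (21.73+16.52)/2 × 2 = 38.25
  [10.5→11]: (16.52+15.40)/2 × 0.5 = 7.98
  [11→13]: (15.40+11.61)/2 × 2 = 27.01
  Sum = 274.6725 mcg/mL·hr
intramuscular injection tail: 11.61/0.143 = 81.189; AUC_ev,0→∞ = 274.6725 + 81.189 = 355.8615 mcg/mL·hr
F = (AUC_ev/D_ev)/(AUC_iv/D_iv) = (355.8615/7.5)/(543.648/5) = 47.4482/108.7296 = 0.4364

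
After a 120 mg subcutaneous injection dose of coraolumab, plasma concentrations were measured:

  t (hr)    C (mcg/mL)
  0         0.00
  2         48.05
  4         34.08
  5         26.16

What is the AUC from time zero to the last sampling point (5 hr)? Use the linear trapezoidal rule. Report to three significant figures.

Trapezoidal AUC_0→5:
  [0→2]: (0.00+48.05)/2 × 2 = 48.05
  [2→4]: (48.05+34.08)/2 × 2 = 82.13
  [4→5]: (34.08+26.16)/2 × 1 = 30.12
  Sum = 160.3 mcg/mL·hr

AUC = 160 mcg/mL·hr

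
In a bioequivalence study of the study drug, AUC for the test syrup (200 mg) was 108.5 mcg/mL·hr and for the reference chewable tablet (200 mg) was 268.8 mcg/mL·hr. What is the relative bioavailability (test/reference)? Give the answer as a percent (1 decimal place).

F_rel = (AUC_test/D_test) / (AUC_ref/D_ref)
      = (108.5/200) / (268.8/200)
      = 0.5425 / 1.344 = 0.4036 = 40.36%

F_rel = 40.4%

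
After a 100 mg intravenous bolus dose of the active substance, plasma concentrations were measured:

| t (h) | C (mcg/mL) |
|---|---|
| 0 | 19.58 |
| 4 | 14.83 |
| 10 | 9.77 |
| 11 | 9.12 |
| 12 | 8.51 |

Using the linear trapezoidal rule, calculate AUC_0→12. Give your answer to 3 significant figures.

AUC = 161 mcg/mL·h

Trapezoidal AUC_0→12:
  [0→4]: (19.58+14.83)/2 × 4 = 68.82
  [4→10]: (14.83+9.77)/2 × 6 = 73.8
  [10→11]: (9.77+9.12)/2 × 1 = 9.445
  [11→12]: (9.12+8.51)/2 × 1 = 8.815
  Sum = 160.88 mcg/mL·h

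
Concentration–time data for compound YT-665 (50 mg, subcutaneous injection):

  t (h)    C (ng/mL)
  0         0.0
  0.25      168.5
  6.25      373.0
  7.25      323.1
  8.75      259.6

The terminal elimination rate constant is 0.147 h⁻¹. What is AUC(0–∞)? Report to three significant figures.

AUC = 4200 ng/mL·h

Trapezoidal AUC_0→8.75:
  [0→0.25]: (0.0+168.5)/2 × 0.25 = 21.0625
  [0.25→6.25]: (168.5+373.0)/2 × 6 = 1624.5
  [6.25→7.25]: (373.0+323.1)/2 × 1 = 348.05
  [7.25→8.75]: (323.1+259.6)/2 × 1.5 = 437.025
  Sum = 2430.6375 ng/mL·h
Extrapolated tail: C_last / k_e = 259.6 / 0.147 = 1765.986
AUC_0→∞ = 2430.6375 + 1765.986 = 4196.6235 ng/mL·h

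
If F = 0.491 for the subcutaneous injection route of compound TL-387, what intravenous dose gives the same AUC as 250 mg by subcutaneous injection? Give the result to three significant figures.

Systemic exposure from an extravascular dose = F × D_ev, so the equivalent IV dose is F × D_ev.
D_iv = F × D_ev = 0.491 × 250 = 122.75 mg

D_iv = 123 mg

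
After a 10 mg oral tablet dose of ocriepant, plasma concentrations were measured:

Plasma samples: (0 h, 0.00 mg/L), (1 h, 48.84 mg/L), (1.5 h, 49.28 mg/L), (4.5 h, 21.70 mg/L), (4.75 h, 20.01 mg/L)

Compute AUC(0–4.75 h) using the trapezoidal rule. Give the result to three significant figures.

Trapezoidal AUC_0→4.75:
  [0→1]: (0.00+48.84)/2 × 1 = 24.42
  [1→1.5]: (48.84+49.28)/2 × 0.5 = 24.53
  [1.5→4.5]: (49.28+21.70)/2 × 3 = 106.47
  [4.5→4.75]: (21.70+20.01)/2 × 0.25 = 5.21375
  Sum = 160.63375 mg/L·h

AUC = 161 mg/L·h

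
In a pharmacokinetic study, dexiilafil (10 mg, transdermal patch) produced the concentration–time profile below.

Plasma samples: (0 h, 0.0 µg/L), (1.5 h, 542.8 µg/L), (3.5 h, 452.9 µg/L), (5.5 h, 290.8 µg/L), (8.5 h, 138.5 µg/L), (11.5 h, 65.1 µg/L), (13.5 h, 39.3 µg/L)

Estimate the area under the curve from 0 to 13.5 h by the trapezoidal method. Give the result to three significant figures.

Trapezoidal AUC_0→13.5:
  [0→1.5]: (0.0+542.8)/2 × 1.5 = 407.1
  [1.5→3.5]: (542.8+452.9)/2 × 2 = 995.7
  [3.5→5.5]: (452.9+290.8)/2 × 2 = 743.7
  [5.5→8.5]: (290.8+138.5)/2 × 3 = 643.95
  [8.5→11.5]: (138.5+65.1)/2 × 3 = 305.4
  [11.5→13.5]: (65.1+39.3)/2 × 2 = 104.4
  Sum = 3200.25 µg/L·h

AUC = 3200 µg/L·h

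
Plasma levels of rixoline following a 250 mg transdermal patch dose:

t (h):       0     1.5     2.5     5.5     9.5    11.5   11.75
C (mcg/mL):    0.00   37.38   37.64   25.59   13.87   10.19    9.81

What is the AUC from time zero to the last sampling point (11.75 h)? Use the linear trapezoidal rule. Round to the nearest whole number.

Trapezoidal AUC_0→11.75:
  [0→1.5]: (0.00+37.38)/2 × 1.5 = 28.035
  [1.5→2.5]: (37.38+37.64)/2 × 1 = 37.51
  [2.5→5.5]: (37.64+25.59)/2 × 3 = 94.845
  [5.5→9.5]: (25.59+13.87)/2 × 4 = 78.92
  [9.5→11.5]: (13.87+10.19)/2 × 2 = 24.06
  [11.5→11.75]: (10.19+9.81)/2 × 0.25 = 2.5
  Sum = 265.87 mcg/mL·h

AUC = 266 mcg/mL·h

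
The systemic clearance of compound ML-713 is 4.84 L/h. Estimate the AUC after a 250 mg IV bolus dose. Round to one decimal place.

AUC_0→∞ = Dose_iv / CL
        = 250 / 4.84 = 51.6529 mg/L·h

AUC = 51.7 mg/L·h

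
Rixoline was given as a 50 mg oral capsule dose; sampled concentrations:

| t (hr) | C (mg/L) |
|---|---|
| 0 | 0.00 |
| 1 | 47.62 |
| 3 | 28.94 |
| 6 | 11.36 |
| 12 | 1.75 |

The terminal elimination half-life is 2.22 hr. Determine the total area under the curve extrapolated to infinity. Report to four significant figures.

AUC = 205.8 mg/L·hr

Trapezoidal AUC_0→12:
  [0→1]: (0.00+47.62)/2 × 1 = 23.81
  [1→3]: (47.62+28.94)/2 × 2 = 76.56
  [3→6]: (28.94+11.36)/2 × 3 = 60.45
  [6→12]: (11.36+1.75)/2 × 6 = 39.33
  Sum = 200.15 mg/L·hr
k_e = ln2 / t½ = 0.693147 / 2.22 = 0.3122 hr^-1
Extrapolated tail: C_last / k_e = 1.75 / 0.3122 = 5.605
AUC_0→∞ = 200.15 + 5.605 = 205.755 mg/L·hr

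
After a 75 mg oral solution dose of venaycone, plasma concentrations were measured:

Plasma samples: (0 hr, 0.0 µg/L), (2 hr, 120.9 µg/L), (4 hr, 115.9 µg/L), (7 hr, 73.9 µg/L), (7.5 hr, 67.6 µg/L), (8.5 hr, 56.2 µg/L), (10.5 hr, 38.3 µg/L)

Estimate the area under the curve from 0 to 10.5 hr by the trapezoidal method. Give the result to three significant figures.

AUC = 834 µg/L·hr

Trapezoidal AUC_0→10.5:
  [0→2]: (0.0+120.9)/2 × 2 = 120.9
  [2→4]: (120.9+115.9)/2 × 2 = 236.8
  [4→7]: (115.9+73.9)/2 × 3 = 284.7
  [7→7.5]: (73.9+67.6)/2 × 0.5 = 35.375
  [7.5→8.5]: (67.6+56.2)/2 × 1 = 61.9
  [8.5→10.5]: (56.2+38.3)/2 × 2 = 94.5
  Sum = 834.175 µg/L·hr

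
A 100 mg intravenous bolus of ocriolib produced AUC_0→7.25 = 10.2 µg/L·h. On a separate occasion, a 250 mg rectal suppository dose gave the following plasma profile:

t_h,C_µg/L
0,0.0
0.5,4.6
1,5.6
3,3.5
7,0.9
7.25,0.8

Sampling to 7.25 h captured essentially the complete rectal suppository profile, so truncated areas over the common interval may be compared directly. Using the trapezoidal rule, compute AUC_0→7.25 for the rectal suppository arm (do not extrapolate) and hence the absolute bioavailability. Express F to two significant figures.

F = 0.86

Trapezoidal AUC_0→7.25 (rectal suppository):
  [0→0.5]: (0.0+4.6)/2 × 0.5 = 1.15
  [0.5→1]: (4.6+5.6)/2 × 0.5 = 2.55
  [1→3]: (5.6+3.5)/2 × 2 = 9.1
  [3→7]: (3.5+0.9)/2 × 4 = 8.8
  [7→7.25]: (0.9+0.8)/2 × 0.25 = 0.2125
  Sum = 21.8125 µg/L·h
F = (AUC_ev/D_ev)/(AUC_iv/D_iv) = (21.8125/250)/(10.2/100) = 0.08725/0.102 = 0.8554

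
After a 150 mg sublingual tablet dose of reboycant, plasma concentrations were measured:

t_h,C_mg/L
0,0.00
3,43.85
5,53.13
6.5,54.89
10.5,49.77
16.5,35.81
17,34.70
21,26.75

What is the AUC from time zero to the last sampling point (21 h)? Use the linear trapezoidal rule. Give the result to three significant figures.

AUC = 850 mg/L·h

Trapezoidal AUC_0→21:
  [0→3]: (0.00+43.85)/2 × 3 = 65.775
  [3→5]: (43.85+53.13)/2 × 2 = 96.98
  [5→6.5]: (53.13+54.89)/2 × 1.5 = 81.015
  [6.5→10.5]: (54.89+49.77)/2 × 4 = 209.32
  [10.5→16.5]: (49.77+35.81)/2 × 6 = 256.74
  [16.5→17]: (35.81+34.70)/2 × 0.5 = 17.6275
  [17→21]: (34.70+26.75)/2 × 4 = 122.9
  Sum = 850.3575 mg/L·h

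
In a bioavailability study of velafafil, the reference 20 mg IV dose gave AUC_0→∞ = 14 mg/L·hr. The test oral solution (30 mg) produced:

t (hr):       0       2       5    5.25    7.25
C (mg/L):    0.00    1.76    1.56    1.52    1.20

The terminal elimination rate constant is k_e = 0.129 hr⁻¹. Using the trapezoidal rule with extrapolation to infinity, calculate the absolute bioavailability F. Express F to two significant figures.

F = 0.91

Trapezoidal AUC_0→7.25 (oral solution):
  [0→2]: (0.00+1.76)/2 × 2 = 1.76
  [2→5]: (1.76+1.56)/2 × 3 = 4.98
  [5→5.25]: (1.56+1.52)/2 × 0.25 = 0.385
  [5.25→7.25]: (1.52+1.20)/2 × 2 = 2.72
  Sum = 9.845 mg/L·hr
Tail: C_last/k_e = 1.20/0.129 = 9.302
AUC_0→∞ (oral solution) = 9.845 + 9.302 = 19.147 mg/L·hr
F = (AUC_ev/D_ev)/(AUC_iv/D_iv) = (19.147/30)/(14/20) = 0.638233/0.7 = 0.9118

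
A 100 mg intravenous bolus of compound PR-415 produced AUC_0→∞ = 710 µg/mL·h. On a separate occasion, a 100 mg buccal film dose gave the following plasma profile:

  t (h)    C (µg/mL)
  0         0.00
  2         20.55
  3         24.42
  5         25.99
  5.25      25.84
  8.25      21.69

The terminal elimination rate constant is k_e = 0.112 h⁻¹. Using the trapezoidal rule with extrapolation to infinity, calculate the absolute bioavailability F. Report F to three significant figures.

Trapezoidal AUC_0→8.25 (buccal film):
  [0→2]: (0.00+20.55)/2 × 2 = 20.55
  [2→3]: (20.55+24.42)/2 × 1 = 22.485
  [3→5]: (24.42+25.99)/2 × 2 = 50.41
  [5→5.25]: (25.99+25.84)/2 × 0.25 = 6.47875
  [5.25→8.25]: (25.84+21.69)/2 × 3 = 71.295
  Sum = 171.21875 µg/mL·h
Tail: C_last/k_e = 21.69/0.112 = 193.661
AUC_0→∞ (buccal film) = 171.21875 + 193.661 = 364.87975 µg/mL·h
F = (AUC_ev/D_ev)/(AUC_iv/D_iv) = (364.87975/100)/(710/100) = 3.6487975/7.1 = 0.5139

F = 0.514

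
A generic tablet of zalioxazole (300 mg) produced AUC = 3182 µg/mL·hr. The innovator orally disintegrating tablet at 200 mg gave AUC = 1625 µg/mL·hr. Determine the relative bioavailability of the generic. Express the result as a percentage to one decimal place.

F_rel = 130.5%

F_rel = (AUC_test/D_test) / (AUC_ref/D_ref)
      = (3182/300) / (1625/200)
      = 10.6067 / 8.125 = 1.3054 = 130.54%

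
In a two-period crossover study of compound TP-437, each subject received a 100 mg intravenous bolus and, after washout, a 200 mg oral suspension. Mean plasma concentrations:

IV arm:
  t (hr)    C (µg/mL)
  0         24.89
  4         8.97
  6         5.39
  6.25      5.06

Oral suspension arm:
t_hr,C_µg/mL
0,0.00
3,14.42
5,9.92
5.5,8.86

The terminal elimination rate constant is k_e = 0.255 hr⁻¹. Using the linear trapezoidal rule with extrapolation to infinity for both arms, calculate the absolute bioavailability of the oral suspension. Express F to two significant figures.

F = 0.41

Trapezoidal AUC_0→6.25 (IV):
  [0→4]: (24.89+8.97)/2 × 4 = 67.72
  [4→6]: (8.97+5.39)/2 × 2 = 14.36
  [6→6.25]: (5.39+5.06)/2 × 0.25 = 1.30625
  Sum = 83.38625 µg/mL·hr
IV tail: 5.06/0.255 = 19.843; AUC_iv,0→∞ = 83.38625 + 19.843 = 103.22925 µg/mL·hr
Trapezoidal AUC_0→5.5 (oral suspension):
  [0→3]: (0.00+14.42)/2 × 3 = 21.63
  [3→5]: (14.42+9.92)/2 × 2 = 24.34
  [5→5.5]: (9.92+8.86)/2 × 0.5 = 4.695
  Sum = 50.665 µg/mL·hr
oral suspension tail: 8.86/0.255 = 34.745; AUC_ev,0→∞ = 50.665 + 34.745 = 85.41 µg/mL·hr
F = (AUC_ev/D_ev)/(AUC_iv/D_iv) = (85.41/200)/(103.22925/100) = 0.42705/1.0322925 = 0.4137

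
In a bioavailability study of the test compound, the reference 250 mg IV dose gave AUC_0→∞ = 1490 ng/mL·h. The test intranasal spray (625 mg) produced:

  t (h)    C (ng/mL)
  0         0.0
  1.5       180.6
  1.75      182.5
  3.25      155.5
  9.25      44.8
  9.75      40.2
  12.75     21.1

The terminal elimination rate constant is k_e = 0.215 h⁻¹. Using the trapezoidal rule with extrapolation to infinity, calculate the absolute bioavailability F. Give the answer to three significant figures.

Trapezoidal AUC_0→12.75 (intranasal spray):
  [0→1.5]: (0.0+180.6)/2 × 1.5 = 135.45
  [1.5→1.75]: (180.6+182.5)/2 × 0.25 = 45.3875
  [1.75→3.25]: (182.5+155.5)/2 × 1.5 = 253.5
  [3.25→9.25]: (155.5+44.8)/2 × 6 = 600.9
  [9.25→9.75]: (44.8+40.2)/2 × 0.5 = 21.25
  [9.75→12.75]: (40.2+21.1)/2 × 3 = 91.95
  Sum = 1148.4375 ng/mL·h
Tail: C_last/k_e = 21.1/0.215 = 98.140
AUC_0→∞ (intranasal spray) = 1148.4375 + 98.140 = 1246.5775 ng/mL·h
F = (AUC_ev/D_ev)/(AUC_iv/D_iv) = (1246.5775/625)/(1490/250) = 1.994524/5.96 = 0.3347

F = 0.335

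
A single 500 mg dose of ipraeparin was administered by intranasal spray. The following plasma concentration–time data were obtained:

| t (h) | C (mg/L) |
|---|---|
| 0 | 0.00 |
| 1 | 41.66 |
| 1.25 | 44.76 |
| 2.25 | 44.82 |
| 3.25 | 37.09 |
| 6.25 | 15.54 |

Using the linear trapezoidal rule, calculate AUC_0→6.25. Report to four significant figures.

Trapezoidal AUC_0→6.25:
  [0→1]: (0.00+41.66)/2 × 1 = 20.83
  [1→1.25]: (41.66+44.76)/2 × 0.25 = 10.8025
  [1.25→2.25]: (44.76+44.82)/2 × 1 = 44.79
  [2.25→3.25]: (44.82+37.09)/2 × 1 = 40.955
  [3.25→6.25]: (37.09+15.54)/2 × 3 = 78.945
  Sum = 196.3225 mg/L·h

AUC = 196.3 mg/L·h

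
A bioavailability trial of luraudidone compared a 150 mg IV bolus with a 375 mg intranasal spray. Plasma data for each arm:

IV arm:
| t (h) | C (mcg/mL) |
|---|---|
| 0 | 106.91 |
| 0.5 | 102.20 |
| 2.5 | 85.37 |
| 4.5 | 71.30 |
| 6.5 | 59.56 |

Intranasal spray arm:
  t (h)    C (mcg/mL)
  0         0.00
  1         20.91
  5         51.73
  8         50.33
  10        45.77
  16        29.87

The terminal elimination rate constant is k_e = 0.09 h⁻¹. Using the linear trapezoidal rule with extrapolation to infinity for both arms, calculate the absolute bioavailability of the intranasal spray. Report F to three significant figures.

F = 0.324

Trapezoidal AUC_0→6.5 (IV):
  [0→0.5]: (106.91+102.20)/2 × 0.5 = 52.2775
  [0.5→2.5]: (102.20+85.37)/2 × 2 = 187.57
  [2.5→4.5]: (85.37+71.30)/2 × 2 = 156.67
  [4.5→6.5]: (71.30+59.56)/2 × 2 = 130.86
  Sum = 527.3775 mcg/mL·h
IV tail: 59.56/0.09 = 661.778; AUC_iv,0→∞ = 527.3775 + 661.778 = 1189.1555 mcg/mL·h
Trapezoidal AUC_0→16 (intranasal spray):
  [0→1]: (0.00+20.91)/2 × 1 = 10.455
  [1→5]: (20.91+51.73)/2 × 4 = 145.28
  [5→8]: (51.73+50.33)/2 × 3 = 153.09
  [8→10]: (50.33+45.77)/2 × 2 = 96.1
  [10→16]: (45.77+29.87)/2 × 6 = 226.92
  Sum = 631.845 mcg/mL·h
intranasal spray tail: 29.87/0.09 = 331.889; AUC_ev,0→∞ = 631.845 + 331.889 = 963.734 mcg/mL·h
F = (AUC_ev/D_ev)/(AUC_iv/D_iv) = (963.734/375)/(1189.1555/150) = 2.56996/7.9277 = 0.3242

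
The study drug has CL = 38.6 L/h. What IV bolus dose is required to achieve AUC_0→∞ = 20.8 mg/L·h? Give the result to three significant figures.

Dose = 803 mg

Dose_iv = CL × AUC_0→∞
     = 38.6 × 20.8 = 802.88 mg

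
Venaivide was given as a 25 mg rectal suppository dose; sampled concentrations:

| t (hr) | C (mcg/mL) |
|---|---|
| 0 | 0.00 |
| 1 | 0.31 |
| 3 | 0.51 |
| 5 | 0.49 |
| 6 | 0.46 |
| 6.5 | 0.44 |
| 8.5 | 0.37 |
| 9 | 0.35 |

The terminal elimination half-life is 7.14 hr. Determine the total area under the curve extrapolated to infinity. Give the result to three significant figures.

Trapezoidal AUC_0→9:
  [0→1]: (0.00+0.31)/2 × 1 = 0.155
  [1→3]: (0.31+0.51)/2 × 2 = 0.82
  [3→5]: (0.51+0.49)/2 × 2 = 1.0
  [5→6]: (0.49+0.46)/2 × 1 = 0.475
  [6→6.5]: (0.46+0.44)/2 × 0.5 = 0.225
  [6.5→8.5]: (0.44+0.37)/2 × 2 = 0.81
  [8.5→9]: (0.37+0.35)/2 × 0.5 = 0.18
  Sum = 3.665 mcg/mL·hr
k_e = ln2 / t½ = 0.693147 / 7.14 = 0.0971 hr^-1
Extrapolated tail: C_last / k_e = 0.35 / 0.0971 = 3.605
AUC_0→∞ = 3.665 + 3.605 = 7.27 mcg/mL·hr

AUC = 7.27 mcg/mL·hr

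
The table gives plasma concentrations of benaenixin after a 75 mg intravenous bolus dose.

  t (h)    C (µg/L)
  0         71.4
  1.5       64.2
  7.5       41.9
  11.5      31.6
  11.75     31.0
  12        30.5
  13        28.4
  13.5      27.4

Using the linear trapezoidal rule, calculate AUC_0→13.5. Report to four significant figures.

AUC = 625.9 µg/L·h

Trapezoidal AUC_0→13.5:
  [0→1.5]: (71.4+64.2)/2 × 1.5 = 101.7
  [1.5→7.5]: (64.2+41.9)/2 × 6 = 318.3
  [7.5→11.5]: (41.9+31.6)/2 × 4 = 147.0
  [11.5→11.75]: (31.6+31.0)/2 × 0.25 = 7.825
  [11.75→12]: (31.0+30.5)/2 × 0.25 = 7.6875
  [12→13]: (30.5+28.4)/2 × 1 = 29.45
  [13→13.5]: (28.4+27.4)/2 × 0.5 = 13.95
  Sum = 625.9125 µg/L·h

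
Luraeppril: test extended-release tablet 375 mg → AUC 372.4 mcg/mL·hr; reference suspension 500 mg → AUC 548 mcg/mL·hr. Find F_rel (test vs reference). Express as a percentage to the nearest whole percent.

F_rel = (AUC_test/D_test) / (AUC_ref/D_ref)
      = (372.4/375) / (548/500)
      = 0.993067 / 1.096 = 0.9061 = 90.61%

F_rel = 91%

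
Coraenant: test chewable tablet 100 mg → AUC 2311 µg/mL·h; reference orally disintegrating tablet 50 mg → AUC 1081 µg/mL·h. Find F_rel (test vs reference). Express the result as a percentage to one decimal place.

F_rel = (AUC_test/D_test) / (AUC_ref/D_ref)
      = (2311/100) / (1081/50)
      = 23.11 / 21.62 = 1.0689 = 106.89%

F_rel = 106.9%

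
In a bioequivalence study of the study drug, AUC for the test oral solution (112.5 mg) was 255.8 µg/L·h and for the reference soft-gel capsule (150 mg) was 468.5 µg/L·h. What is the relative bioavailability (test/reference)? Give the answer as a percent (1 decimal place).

F_rel = (AUC_test/D_test) / (AUC_ref/D_ref)
      = (255.8/112.5) / (468.5/150)
      = 2.27378 / 3.12333 = 0.7280 = 72.80%

F_rel = 72.8%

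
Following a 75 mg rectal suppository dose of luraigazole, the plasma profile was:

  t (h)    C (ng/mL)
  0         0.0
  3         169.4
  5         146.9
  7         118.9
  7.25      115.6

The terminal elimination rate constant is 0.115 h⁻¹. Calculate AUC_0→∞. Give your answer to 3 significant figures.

AUC = 1870 ng/mL·h

Trapezoidal AUC_0→7.25:
  [0→3]: (0.0+169.4)/2 × 3 = 254.1
  [3→5]: (169.4+146.9)/2 × 2 = 316.3
  [5→7]: (146.9+118.9)/2 × 2 = 265.8
  [7→7.25]: (118.9+115.6)/2 × 0.25 = 29.3125
  Sum = 865.5125 ng/mL·h
Extrapolated tail: C_last / k_e = 115.6 / 0.115 = 1005.217
AUC_0→∞ = 865.5125 + 1005.217 = 1870.7295 ng/mL·h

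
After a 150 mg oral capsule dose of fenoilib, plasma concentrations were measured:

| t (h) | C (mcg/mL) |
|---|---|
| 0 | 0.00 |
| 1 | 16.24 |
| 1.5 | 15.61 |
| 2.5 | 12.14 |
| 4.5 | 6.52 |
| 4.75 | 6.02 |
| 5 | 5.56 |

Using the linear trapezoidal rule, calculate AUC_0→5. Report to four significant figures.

AUC = 51.63 mcg/mL·h

Trapezoidal AUC_0→5:
  [0→1]: (0.00+16.24)/2 × 1 = 8.12
  [1→1.5]: (16.24+15.61)/2 × 0.5 = 7.9625
  [1.5→2.5]: (15.61+12.14)/2 × 1 = 13.875
  [2.5→4.5]: (12.14+6.52)/2 × 2 = 18.66
  [4.5→4.75]: (6.52+6.02)/2 × 0.25 = 1.5675
  [4.75→5]: (6.02+5.56)/2 × 0.25 = 1.4475
  Sum = 51.6325 mcg/mL·h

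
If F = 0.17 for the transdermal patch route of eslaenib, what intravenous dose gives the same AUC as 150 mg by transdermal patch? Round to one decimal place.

D_iv = 25.5 mg

Systemic exposure from an extravascular dose = F × D_ev, so the equivalent IV dose is F × D_ev.
D_iv = F × D_ev = 0.17 × 150 = 25.5 mg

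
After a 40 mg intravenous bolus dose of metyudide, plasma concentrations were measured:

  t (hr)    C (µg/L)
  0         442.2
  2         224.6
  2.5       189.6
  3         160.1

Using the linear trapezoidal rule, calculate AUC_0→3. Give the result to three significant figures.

AUC = 858 µg/L·hr

Trapezoidal AUC_0→3:
  [0→2]: (442.2+224.6)/2 × 2 = 666.8
  [2→2.5]: (224.6+189.6)/2 × 0.5 = 103.55
  [2.5→3]: (189.6+160.1)/2 × 0.5 = 87.425
  Sum = 857.775 µg/L·hr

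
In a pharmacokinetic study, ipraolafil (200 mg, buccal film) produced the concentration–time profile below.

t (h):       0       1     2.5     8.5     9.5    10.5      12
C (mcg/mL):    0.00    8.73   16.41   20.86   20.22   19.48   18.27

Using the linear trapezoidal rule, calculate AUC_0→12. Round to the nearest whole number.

Trapezoidal AUC_0→12:
  [0→1]: (0.00+8.73)/2 × 1 = 4.365
  [1→2.5]: (8.73+16.41)/2 × 1.5 = 18.855
  [2.5→8.5]: (16.41+20.86)/2 × 6 = 111.81
  [8.5→9.5]: (20.86+20.22)/2 × 1 = 20.54
  [9.5→10.5]: (20.22+19.48)/2 × 1 = 19.85
  [10.5→12]: (19.48+18.27)/2 × 1.5 = 28.3125
  Sum = 203.7325 mcg/mL·h

AUC = 204 mcg/mL·h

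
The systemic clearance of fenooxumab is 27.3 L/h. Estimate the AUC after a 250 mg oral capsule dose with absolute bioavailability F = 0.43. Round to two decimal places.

AUC_0→∞ = F × Dose / CL
        = 0.43 × 250 / 27.3 = 3.93773 mg/L·h

AUC = 3.94 mg/L·h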